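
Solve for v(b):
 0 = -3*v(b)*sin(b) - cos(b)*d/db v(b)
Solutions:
 v(b) = C1*cos(b)^3


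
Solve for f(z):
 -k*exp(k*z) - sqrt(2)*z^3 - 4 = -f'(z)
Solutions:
 f(z) = C1 + sqrt(2)*z^4/4 + 4*z + exp(k*z)


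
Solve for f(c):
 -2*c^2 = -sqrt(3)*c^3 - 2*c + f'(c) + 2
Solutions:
 f(c) = C1 + sqrt(3)*c^4/4 - 2*c^3/3 + c^2 - 2*c


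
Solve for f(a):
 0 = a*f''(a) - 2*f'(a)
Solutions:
 f(a) = C1 + C2*a^3


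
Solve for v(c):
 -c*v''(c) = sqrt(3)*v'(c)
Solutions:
 v(c) = C1 + C2*c^(1 - sqrt(3))


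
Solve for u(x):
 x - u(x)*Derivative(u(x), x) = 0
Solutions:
 u(x) = -sqrt(C1 + x^2)
 u(x) = sqrt(C1 + x^2)


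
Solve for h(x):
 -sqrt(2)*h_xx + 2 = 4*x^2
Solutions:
 h(x) = C1 + C2*x - sqrt(2)*x^4/6 + sqrt(2)*x^2/2


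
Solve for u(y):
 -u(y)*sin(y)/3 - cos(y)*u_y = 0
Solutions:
 u(y) = C1*cos(y)^(1/3)


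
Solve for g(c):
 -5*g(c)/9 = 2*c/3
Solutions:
 g(c) = -6*c/5


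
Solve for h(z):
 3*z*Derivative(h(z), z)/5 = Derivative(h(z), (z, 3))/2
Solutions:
 h(z) = C1 + Integral(C2*airyai(5^(2/3)*6^(1/3)*z/5) + C3*airybi(5^(2/3)*6^(1/3)*z/5), z)


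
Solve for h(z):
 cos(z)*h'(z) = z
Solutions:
 h(z) = C1 + Integral(z/cos(z), z)


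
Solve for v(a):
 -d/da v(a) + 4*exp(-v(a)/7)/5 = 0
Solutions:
 v(a) = 7*log(C1 + 4*a/35)


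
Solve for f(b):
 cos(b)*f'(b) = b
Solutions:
 f(b) = C1 + Integral(b/cos(b), b)


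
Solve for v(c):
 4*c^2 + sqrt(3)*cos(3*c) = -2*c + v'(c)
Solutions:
 v(c) = C1 + 4*c^3/3 + c^2 + sqrt(3)*sin(3*c)/3


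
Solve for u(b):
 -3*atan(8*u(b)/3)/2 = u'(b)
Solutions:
 Integral(1/atan(8*_y/3), (_y, u(b))) = C1 - 3*b/2


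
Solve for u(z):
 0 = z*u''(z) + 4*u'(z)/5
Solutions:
 u(z) = C1 + C2*z^(1/5)


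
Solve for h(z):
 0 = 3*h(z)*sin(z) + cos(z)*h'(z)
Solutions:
 h(z) = C1*cos(z)^3


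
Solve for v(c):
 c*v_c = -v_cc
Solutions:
 v(c) = C1 + C2*erf(sqrt(2)*c/2)


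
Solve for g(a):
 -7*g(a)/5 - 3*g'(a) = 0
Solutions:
 g(a) = C1*exp(-7*a/15)


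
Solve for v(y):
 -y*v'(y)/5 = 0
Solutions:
 v(y) = C1


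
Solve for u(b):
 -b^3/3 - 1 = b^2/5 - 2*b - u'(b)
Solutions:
 u(b) = C1 + b^4/12 + b^3/15 - b^2 + b


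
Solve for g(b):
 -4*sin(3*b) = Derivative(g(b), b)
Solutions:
 g(b) = C1 + 4*cos(3*b)/3


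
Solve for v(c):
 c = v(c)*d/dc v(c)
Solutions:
 v(c) = -sqrt(C1 + c^2)
 v(c) = sqrt(C1 + c^2)


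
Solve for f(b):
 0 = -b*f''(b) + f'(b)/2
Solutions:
 f(b) = C1 + C2*b^(3/2)


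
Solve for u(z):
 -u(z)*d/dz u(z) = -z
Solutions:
 u(z) = -sqrt(C1 + z^2)
 u(z) = sqrt(C1 + z^2)


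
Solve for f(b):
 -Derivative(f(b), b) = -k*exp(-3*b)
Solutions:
 f(b) = C1 - k*exp(-3*b)/3


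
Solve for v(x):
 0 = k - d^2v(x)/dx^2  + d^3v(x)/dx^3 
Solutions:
 v(x) = C1 + C2*x + C3*exp(x) + k*x^2/2


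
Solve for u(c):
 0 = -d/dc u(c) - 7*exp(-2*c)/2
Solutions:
 u(c) = C1 + 7*exp(-2*c)/4


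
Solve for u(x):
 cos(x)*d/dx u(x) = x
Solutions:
 u(x) = C1 + Integral(x/cos(x), x)


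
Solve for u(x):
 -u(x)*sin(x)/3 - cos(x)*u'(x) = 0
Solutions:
 u(x) = C1*cos(x)^(1/3)


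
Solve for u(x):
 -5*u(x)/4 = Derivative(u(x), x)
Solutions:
 u(x) = C1*exp(-5*x/4)


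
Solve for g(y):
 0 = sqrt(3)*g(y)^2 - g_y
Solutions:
 g(y) = -1/(C1 + sqrt(3)*y)


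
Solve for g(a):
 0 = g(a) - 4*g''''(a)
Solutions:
 g(a) = C1*exp(-sqrt(2)*a/2) + C2*exp(sqrt(2)*a/2) + C3*sin(sqrt(2)*a/2) + C4*cos(sqrt(2)*a/2)


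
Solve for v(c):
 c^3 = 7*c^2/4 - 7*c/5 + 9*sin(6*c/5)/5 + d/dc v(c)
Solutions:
 v(c) = C1 + c^4/4 - 7*c^3/12 + 7*c^2/10 + 3*cos(6*c/5)/2


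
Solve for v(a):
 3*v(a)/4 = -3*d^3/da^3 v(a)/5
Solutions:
 v(a) = C3*exp(-10^(1/3)*a/2) + (C1*sin(10^(1/3)*sqrt(3)*a/4) + C2*cos(10^(1/3)*sqrt(3)*a/4))*exp(10^(1/3)*a/4)


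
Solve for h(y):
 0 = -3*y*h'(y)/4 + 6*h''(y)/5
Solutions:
 h(y) = C1 + C2*erfi(sqrt(5)*y/4)


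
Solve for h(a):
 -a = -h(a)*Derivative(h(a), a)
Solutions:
 h(a) = -sqrt(C1 + a^2)
 h(a) = sqrt(C1 + a^2)


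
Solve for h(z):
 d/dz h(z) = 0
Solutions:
 h(z) = C1


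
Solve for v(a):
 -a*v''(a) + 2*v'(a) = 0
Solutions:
 v(a) = C1 + C2*a^3


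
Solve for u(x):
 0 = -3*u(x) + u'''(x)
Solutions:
 u(x) = C3*exp(3^(1/3)*x) + (C1*sin(3^(5/6)*x/2) + C2*cos(3^(5/6)*x/2))*exp(-3^(1/3)*x/2)


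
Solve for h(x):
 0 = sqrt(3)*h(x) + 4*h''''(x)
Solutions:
 h(x) = (C1*sin(3^(1/8)*x/2) + C2*cos(3^(1/8)*x/2))*exp(-3^(1/8)*x/2) + (C3*sin(3^(1/8)*x/2) + C4*cos(3^(1/8)*x/2))*exp(3^(1/8)*x/2)


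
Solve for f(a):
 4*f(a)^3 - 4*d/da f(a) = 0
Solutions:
 f(a) = -sqrt(2)*sqrt(-1/(C1 + a))/2
 f(a) = sqrt(2)*sqrt(-1/(C1 + a))/2


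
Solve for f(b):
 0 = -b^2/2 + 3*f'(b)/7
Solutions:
 f(b) = C1 + 7*b^3/18


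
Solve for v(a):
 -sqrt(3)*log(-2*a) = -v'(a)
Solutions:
 v(a) = C1 + sqrt(3)*a*log(-a) + sqrt(3)*a*(-1 + log(2))


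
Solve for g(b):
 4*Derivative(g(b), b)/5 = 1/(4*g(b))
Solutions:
 g(b) = -sqrt(C1 + 10*b)/4
 g(b) = sqrt(C1 + 10*b)/4


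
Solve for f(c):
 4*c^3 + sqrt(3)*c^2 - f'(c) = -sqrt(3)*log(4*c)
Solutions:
 f(c) = C1 + c^4 + sqrt(3)*c^3/3 + sqrt(3)*c*log(c) - sqrt(3)*c + 2*sqrt(3)*c*log(2)


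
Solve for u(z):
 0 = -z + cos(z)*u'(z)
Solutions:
 u(z) = C1 + Integral(z/cos(z), z)


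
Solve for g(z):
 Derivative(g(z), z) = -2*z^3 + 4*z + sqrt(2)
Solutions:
 g(z) = C1 - z^4/2 + 2*z^2 + sqrt(2)*z


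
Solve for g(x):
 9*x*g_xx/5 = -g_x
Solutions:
 g(x) = C1 + C2*x^(4/9)


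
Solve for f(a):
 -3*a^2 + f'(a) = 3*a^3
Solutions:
 f(a) = C1 + 3*a^4/4 + a^3


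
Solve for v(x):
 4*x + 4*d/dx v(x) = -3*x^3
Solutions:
 v(x) = C1 - 3*x^4/16 - x^2/2


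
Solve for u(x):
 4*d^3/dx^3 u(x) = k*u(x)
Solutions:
 u(x) = C1*exp(2^(1/3)*k^(1/3)*x/2) + C2*exp(2^(1/3)*k^(1/3)*x*(-1 + sqrt(3)*I)/4) + C3*exp(-2^(1/3)*k^(1/3)*x*(1 + sqrt(3)*I)/4)


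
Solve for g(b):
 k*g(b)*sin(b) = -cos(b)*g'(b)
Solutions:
 g(b) = C1*exp(k*log(cos(b)))


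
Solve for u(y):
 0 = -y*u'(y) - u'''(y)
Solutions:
 u(y) = C1 + Integral(C2*airyai(-y) + C3*airybi(-y), y)


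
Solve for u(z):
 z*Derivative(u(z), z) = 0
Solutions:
 u(z) = C1


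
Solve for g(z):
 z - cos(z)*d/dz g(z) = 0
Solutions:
 g(z) = C1 + Integral(z/cos(z), z)


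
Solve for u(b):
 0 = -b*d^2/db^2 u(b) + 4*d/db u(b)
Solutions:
 u(b) = C1 + C2*b^5


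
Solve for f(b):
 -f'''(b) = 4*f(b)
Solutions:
 f(b) = C3*exp(-2^(2/3)*b) + (C1*sin(2^(2/3)*sqrt(3)*b/2) + C2*cos(2^(2/3)*sqrt(3)*b/2))*exp(2^(2/3)*b/2)


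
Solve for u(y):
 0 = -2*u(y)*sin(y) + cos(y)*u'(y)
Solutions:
 u(y) = C1/cos(y)^2


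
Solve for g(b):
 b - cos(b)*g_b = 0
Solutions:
 g(b) = C1 + Integral(b/cos(b), b)


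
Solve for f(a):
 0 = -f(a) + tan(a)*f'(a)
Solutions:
 f(a) = C1*sin(a)


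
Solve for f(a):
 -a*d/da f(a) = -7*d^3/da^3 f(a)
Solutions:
 f(a) = C1 + Integral(C2*airyai(7^(2/3)*a/7) + C3*airybi(7^(2/3)*a/7), a)


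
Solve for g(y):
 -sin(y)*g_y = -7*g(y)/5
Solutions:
 g(y) = C1*(cos(y) - 1)^(7/10)/(cos(y) + 1)^(7/10)


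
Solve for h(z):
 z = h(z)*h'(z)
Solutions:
 h(z) = -sqrt(C1 + z^2)
 h(z) = sqrt(C1 + z^2)


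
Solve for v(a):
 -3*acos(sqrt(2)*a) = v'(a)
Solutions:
 v(a) = C1 - 3*a*acos(sqrt(2)*a) + 3*sqrt(2)*sqrt(1 - 2*a^2)/2


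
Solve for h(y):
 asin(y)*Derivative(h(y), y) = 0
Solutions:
 h(y) = C1


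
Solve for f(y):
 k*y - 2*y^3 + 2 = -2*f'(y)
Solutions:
 f(y) = C1 - k*y^2/4 + y^4/4 - y


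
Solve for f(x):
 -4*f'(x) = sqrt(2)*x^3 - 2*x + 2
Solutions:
 f(x) = C1 - sqrt(2)*x^4/16 + x^2/4 - x/2


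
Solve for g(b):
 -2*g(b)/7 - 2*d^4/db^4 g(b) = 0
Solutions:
 g(b) = (C1*sin(sqrt(2)*7^(3/4)*b/14) + C2*cos(sqrt(2)*7^(3/4)*b/14))*exp(-sqrt(2)*7^(3/4)*b/14) + (C3*sin(sqrt(2)*7^(3/4)*b/14) + C4*cos(sqrt(2)*7^(3/4)*b/14))*exp(sqrt(2)*7^(3/4)*b/14)


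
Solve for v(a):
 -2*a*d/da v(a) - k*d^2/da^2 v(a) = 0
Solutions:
 v(a) = C1 + C2*sqrt(k)*erf(a*sqrt(1/k))


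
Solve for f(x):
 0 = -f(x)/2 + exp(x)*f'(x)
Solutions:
 f(x) = C1*exp(-exp(-x)/2)


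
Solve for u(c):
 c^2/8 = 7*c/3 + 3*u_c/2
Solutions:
 u(c) = C1 + c^3/36 - 7*c^2/9


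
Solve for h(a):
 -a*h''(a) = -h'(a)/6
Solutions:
 h(a) = C1 + C2*a^(7/6)


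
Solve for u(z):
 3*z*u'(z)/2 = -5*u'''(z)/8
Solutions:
 u(z) = C1 + Integral(C2*airyai(-12^(1/3)*5^(2/3)*z/5) + C3*airybi(-12^(1/3)*5^(2/3)*z/5), z)


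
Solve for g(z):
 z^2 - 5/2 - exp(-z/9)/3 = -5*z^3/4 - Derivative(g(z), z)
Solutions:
 g(z) = C1 - 5*z^4/16 - z^3/3 + 5*z/2 - 3*exp(-z/9)


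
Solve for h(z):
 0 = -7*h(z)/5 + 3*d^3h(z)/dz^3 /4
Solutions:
 h(z) = C3*exp(15^(2/3)*28^(1/3)*z/15) + (C1*sin(28^(1/3)*3^(1/6)*5^(2/3)*z/10) + C2*cos(28^(1/3)*3^(1/6)*5^(2/3)*z/10))*exp(-15^(2/3)*28^(1/3)*z/30)


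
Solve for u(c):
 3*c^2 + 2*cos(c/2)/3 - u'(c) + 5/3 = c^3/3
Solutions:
 u(c) = C1 - c^4/12 + c^3 + 5*c/3 + 4*sin(c/2)/3


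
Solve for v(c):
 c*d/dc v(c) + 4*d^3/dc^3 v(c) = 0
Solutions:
 v(c) = C1 + Integral(C2*airyai(-2^(1/3)*c/2) + C3*airybi(-2^(1/3)*c/2), c)


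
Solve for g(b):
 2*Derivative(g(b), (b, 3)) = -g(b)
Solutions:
 g(b) = C3*exp(-2^(2/3)*b/2) + (C1*sin(2^(2/3)*sqrt(3)*b/4) + C2*cos(2^(2/3)*sqrt(3)*b/4))*exp(2^(2/3)*b/4)


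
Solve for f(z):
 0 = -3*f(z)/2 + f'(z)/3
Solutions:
 f(z) = C1*exp(9*z/2)


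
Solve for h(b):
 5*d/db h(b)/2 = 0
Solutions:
 h(b) = C1


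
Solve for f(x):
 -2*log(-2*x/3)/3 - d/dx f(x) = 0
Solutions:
 f(x) = C1 - 2*x*log(-x)/3 + 2*x*(-log(2) + 1 + log(3))/3


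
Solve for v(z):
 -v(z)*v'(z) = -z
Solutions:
 v(z) = -sqrt(C1 + z^2)
 v(z) = sqrt(C1 + z^2)


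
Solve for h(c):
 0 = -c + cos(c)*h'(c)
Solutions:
 h(c) = C1 + Integral(c/cos(c), c)


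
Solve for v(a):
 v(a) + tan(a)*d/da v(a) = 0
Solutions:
 v(a) = C1/sin(a)


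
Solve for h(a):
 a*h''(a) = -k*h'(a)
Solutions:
 h(a) = C1 + a^(1 - re(k))*(C2*sin(log(a)*Abs(im(k))) + C3*cos(log(a)*im(k)))


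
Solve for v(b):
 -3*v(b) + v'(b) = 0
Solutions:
 v(b) = C1*exp(3*b)


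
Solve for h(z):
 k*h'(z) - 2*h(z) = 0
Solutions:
 h(z) = C1*exp(2*z/k)


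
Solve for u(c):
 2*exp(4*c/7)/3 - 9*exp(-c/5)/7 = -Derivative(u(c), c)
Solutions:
 u(c) = C1 - 7*exp(4*c/7)/6 - 45*exp(-c/5)/7


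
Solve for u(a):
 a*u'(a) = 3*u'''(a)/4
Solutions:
 u(a) = C1 + Integral(C2*airyai(6^(2/3)*a/3) + C3*airybi(6^(2/3)*a/3), a)


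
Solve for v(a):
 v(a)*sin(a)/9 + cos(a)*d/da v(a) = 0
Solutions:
 v(a) = C1*cos(a)^(1/9)


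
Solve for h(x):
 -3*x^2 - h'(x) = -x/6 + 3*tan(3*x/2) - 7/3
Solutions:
 h(x) = C1 - x^3 + x^2/12 + 7*x/3 + 2*log(cos(3*x/2))


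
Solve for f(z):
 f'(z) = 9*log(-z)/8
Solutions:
 f(z) = C1 + 9*z*log(-z)/8 - 9*z/8


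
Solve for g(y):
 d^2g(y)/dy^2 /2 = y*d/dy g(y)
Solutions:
 g(y) = C1 + C2*erfi(y)


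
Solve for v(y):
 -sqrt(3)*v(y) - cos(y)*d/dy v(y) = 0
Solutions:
 v(y) = C1*(sin(y) - 1)^(sqrt(3)/2)/(sin(y) + 1)^(sqrt(3)/2)


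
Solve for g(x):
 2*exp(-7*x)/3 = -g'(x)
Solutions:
 g(x) = C1 + 2*exp(-7*x)/21


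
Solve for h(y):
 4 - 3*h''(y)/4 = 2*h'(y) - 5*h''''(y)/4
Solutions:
 h(y) = C1 + C2*exp(-5^(1/3)*y*(5^(1/3)/(sqrt(395) + 20)^(1/3) + (sqrt(395) + 20)^(1/3))/10)*sin(sqrt(3)*5^(1/3)*y*(-(sqrt(395) + 20)^(1/3) + 5^(1/3)/(sqrt(395) + 20)^(1/3))/10) + C3*exp(-5^(1/3)*y*(5^(1/3)/(sqrt(395) + 20)^(1/3) + (sqrt(395) + 20)^(1/3))/10)*cos(sqrt(3)*5^(1/3)*y*(-(sqrt(395) + 20)^(1/3) + 5^(1/3)/(sqrt(395) + 20)^(1/3))/10) + C4*exp(5^(1/3)*y*(5^(1/3)/(sqrt(395) + 20)^(1/3) + (sqrt(395) + 20)^(1/3))/5) + 2*y


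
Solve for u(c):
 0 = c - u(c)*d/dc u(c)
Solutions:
 u(c) = -sqrt(C1 + c^2)
 u(c) = sqrt(C1 + c^2)


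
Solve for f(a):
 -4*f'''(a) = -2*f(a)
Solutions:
 f(a) = C3*exp(2^(2/3)*a/2) + (C1*sin(2^(2/3)*sqrt(3)*a/4) + C2*cos(2^(2/3)*sqrt(3)*a/4))*exp(-2^(2/3)*a/4)


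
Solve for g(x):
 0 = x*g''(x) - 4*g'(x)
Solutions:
 g(x) = C1 + C2*x^5


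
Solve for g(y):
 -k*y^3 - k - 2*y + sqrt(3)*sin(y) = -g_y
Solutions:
 g(y) = C1 + k*y^4/4 + k*y + y^2 + sqrt(3)*cos(y)


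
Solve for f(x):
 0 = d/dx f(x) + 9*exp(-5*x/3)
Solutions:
 f(x) = C1 + 27*exp(-5*x/3)/5


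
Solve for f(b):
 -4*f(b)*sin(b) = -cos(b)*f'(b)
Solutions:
 f(b) = C1/cos(b)^4


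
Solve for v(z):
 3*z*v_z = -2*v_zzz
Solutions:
 v(z) = C1 + Integral(C2*airyai(-2^(2/3)*3^(1/3)*z/2) + C3*airybi(-2^(2/3)*3^(1/3)*z/2), z)


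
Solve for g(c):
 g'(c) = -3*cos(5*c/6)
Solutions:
 g(c) = C1 - 18*sin(5*c/6)/5


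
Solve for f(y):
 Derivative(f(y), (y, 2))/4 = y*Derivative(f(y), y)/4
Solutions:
 f(y) = C1 + C2*erfi(sqrt(2)*y/2)


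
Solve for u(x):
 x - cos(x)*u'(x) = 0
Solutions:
 u(x) = C1 + Integral(x/cos(x), x)


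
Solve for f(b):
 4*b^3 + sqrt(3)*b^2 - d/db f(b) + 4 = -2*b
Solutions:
 f(b) = C1 + b^4 + sqrt(3)*b^3/3 + b^2 + 4*b


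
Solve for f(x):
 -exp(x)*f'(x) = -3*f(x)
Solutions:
 f(x) = C1*exp(-3*exp(-x))


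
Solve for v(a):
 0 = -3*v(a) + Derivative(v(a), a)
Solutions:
 v(a) = C1*exp(3*a)


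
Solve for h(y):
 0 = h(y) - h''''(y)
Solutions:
 h(y) = C1*exp(-y) + C2*exp(y) + C3*sin(y) + C4*cos(y)


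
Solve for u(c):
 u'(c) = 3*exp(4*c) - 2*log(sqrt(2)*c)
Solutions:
 u(c) = C1 - 2*c*log(c) + c*(2 - log(2)) + 3*exp(4*c)/4


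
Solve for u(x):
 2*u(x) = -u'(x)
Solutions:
 u(x) = C1*exp(-2*x)


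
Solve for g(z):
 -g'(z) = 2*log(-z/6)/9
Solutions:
 g(z) = C1 - 2*z*log(-z)/9 + 2*z*(1 + log(6))/9


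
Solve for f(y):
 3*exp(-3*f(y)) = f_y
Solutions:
 f(y) = log(C1 + 9*y)/3
 f(y) = log((-3^(1/3) - 3^(5/6)*I)*(C1 + 3*y)^(1/3)/2)
 f(y) = log((-3^(1/3) + 3^(5/6)*I)*(C1 + 3*y)^(1/3)/2)


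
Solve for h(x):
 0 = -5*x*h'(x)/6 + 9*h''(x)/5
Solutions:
 h(x) = C1 + C2*erfi(5*sqrt(3)*x/18)


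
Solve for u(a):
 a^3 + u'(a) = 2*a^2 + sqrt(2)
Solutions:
 u(a) = C1 - a^4/4 + 2*a^3/3 + sqrt(2)*a


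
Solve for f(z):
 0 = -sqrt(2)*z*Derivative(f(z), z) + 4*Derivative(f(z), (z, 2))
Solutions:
 f(z) = C1 + C2*erfi(2^(3/4)*z/4)


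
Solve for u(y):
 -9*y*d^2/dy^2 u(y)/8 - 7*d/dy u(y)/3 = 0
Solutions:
 u(y) = C1 + C2/y^(29/27)


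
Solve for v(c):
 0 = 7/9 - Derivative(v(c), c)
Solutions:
 v(c) = C1 + 7*c/9


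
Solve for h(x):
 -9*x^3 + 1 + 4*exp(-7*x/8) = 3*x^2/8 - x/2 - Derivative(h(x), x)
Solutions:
 h(x) = C1 + 9*x^4/4 + x^3/8 - x^2/4 - x + 32*exp(-7*x/8)/7


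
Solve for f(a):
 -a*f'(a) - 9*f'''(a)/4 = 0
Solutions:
 f(a) = C1 + Integral(C2*airyai(-2^(2/3)*3^(1/3)*a/3) + C3*airybi(-2^(2/3)*3^(1/3)*a/3), a)


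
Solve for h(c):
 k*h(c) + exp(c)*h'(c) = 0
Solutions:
 h(c) = C1*exp(k*exp(-c))


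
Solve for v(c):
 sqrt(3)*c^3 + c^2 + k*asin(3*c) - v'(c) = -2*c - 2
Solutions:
 v(c) = C1 + sqrt(3)*c^4/4 + c^3/3 + c^2 + 2*c + k*(c*asin(3*c) + sqrt(1 - 9*c^2)/3)


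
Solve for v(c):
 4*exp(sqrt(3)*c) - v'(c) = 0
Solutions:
 v(c) = C1 + 4*sqrt(3)*exp(sqrt(3)*c)/3


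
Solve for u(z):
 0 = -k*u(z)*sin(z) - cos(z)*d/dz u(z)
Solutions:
 u(z) = C1*exp(k*log(cos(z)))


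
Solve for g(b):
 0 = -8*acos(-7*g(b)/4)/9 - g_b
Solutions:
 Integral(1/acos(-7*_y/4), (_y, g(b))) = C1 - 8*b/9


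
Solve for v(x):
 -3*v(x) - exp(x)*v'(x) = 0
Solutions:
 v(x) = C1*exp(3*exp(-x))


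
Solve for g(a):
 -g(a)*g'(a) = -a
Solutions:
 g(a) = -sqrt(C1 + a^2)
 g(a) = sqrt(C1 + a^2)


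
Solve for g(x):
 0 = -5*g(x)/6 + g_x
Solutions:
 g(x) = C1*exp(5*x/6)


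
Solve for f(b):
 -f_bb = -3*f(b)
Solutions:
 f(b) = C1*exp(-sqrt(3)*b) + C2*exp(sqrt(3)*b)


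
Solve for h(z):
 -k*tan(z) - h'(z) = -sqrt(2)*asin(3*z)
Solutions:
 h(z) = C1 + k*log(cos(z)) + sqrt(2)*(z*asin(3*z) + sqrt(1 - 9*z^2)/3)


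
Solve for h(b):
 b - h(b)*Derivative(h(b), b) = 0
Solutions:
 h(b) = -sqrt(C1 + b^2)
 h(b) = sqrt(C1 + b^2)


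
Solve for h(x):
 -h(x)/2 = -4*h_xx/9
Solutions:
 h(x) = C1*exp(-3*sqrt(2)*x/4) + C2*exp(3*sqrt(2)*x/4)


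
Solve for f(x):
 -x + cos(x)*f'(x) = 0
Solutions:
 f(x) = C1 + Integral(x/cos(x), x)


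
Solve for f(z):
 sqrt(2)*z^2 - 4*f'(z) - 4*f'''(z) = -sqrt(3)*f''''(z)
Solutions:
 f(z) = C1 + C2*exp(z*(-6^(1/3)*(9*sqrt(435) + 113*sqrt(3))^(1/3) - 8*6^(2/3)/(9*sqrt(435) + 113*sqrt(3))^(1/3) + 8*sqrt(3))/18)*sin(2^(1/3)*3^(1/6)*z*(-3^(2/3)*(9*sqrt(435) + 113*sqrt(3))^(1/3) + 24*2^(1/3)/(9*sqrt(435) + 113*sqrt(3))^(1/3))/18) + C3*exp(z*(-6^(1/3)*(9*sqrt(435) + 113*sqrt(3))^(1/3) - 8*6^(2/3)/(9*sqrt(435) + 113*sqrt(3))^(1/3) + 8*sqrt(3))/18)*cos(2^(1/3)*3^(1/6)*z*(-3^(2/3)*(9*sqrt(435) + 113*sqrt(3))^(1/3) + 24*2^(1/3)/(9*sqrt(435) + 113*sqrt(3))^(1/3))/18) + C4*exp(z*(8*6^(2/3)/(9*sqrt(435) + 113*sqrt(3))^(1/3) + 4*sqrt(3) + 6^(1/3)*(9*sqrt(435) + 113*sqrt(3))^(1/3))/9) + sqrt(2)*z^3/12 - sqrt(2)*z/2


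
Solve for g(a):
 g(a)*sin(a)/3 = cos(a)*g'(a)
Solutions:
 g(a) = C1/cos(a)^(1/3)


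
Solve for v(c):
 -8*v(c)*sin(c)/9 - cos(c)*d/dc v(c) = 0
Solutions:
 v(c) = C1*cos(c)^(8/9)


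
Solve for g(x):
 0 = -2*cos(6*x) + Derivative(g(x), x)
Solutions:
 g(x) = C1 + sin(6*x)/3


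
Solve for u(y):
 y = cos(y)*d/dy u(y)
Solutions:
 u(y) = C1 + Integral(y/cos(y), y)


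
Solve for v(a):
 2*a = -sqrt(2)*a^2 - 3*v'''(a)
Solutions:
 v(a) = C1 + C2*a + C3*a^2 - sqrt(2)*a^5/180 - a^4/36


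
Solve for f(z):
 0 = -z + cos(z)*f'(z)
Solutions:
 f(z) = C1 + Integral(z/cos(z), z)


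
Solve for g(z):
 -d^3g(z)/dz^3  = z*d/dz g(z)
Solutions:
 g(z) = C1 + Integral(C2*airyai(-z) + C3*airybi(-z), z)


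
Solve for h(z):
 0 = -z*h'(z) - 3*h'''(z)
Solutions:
 h(z) = C1 + Integral(C2*airyai(-3^(2/3)*z/3) + C3*airybi(-3^(2/3)*z/3), z)


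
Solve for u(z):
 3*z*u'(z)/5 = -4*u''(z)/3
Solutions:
 u(z) = C1 + C2*erf(3*sqrt(10)*z/20)


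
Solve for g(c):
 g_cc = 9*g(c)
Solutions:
 g(c) = C1*exp(-3*c) + C2*exp(3*c)


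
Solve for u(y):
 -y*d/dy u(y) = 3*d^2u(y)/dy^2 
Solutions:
 u(y) = C1 + C2*erf(sqrt(6)*y/6)


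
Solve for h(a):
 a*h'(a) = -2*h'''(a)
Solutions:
 h(a) = C1 + Integral(C2*airyai(-2^(2/3)*a/2) + C3*airybi(-2^(2/3)*a/2), a)


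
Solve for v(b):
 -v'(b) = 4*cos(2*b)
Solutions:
 v(b) = C1 - 2*sin(2*b)


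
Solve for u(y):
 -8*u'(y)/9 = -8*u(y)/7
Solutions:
 u(y) = C1*exp(9*y/7)


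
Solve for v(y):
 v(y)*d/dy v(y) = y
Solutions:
 v(y) = -sqrt(C1 + y^2)
 v(y) = sqrt(C1 + y^2)


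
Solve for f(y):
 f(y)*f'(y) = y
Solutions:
 f(y) = -sqrt(C1 + y^2)
 f(y) = sqrt(C1 + y^2)


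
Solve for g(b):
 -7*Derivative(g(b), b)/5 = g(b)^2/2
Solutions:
 g(b) = 14/(C1 + 5*b)


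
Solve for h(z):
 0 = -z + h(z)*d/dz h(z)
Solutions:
 h(z) = -sqrt(C1 + z^2)
 h(z) = sqrt(C1 + z^2)


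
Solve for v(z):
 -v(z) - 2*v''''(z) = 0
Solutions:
 v(z) = (C1*sin(2^(1/4)*z/2) + C2*cos(2^(1/4)*z/2))*exp(-2^(1/4)*z/2) + (C3*sin(2^(1/4)*z/2) + C4*cos(2^(1/4)*z/2))*exp(2^(1/4)*z/2)


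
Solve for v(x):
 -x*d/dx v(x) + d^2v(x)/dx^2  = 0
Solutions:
 v(x) = C1 + C2*erfi(sqrt(2)*x/2)


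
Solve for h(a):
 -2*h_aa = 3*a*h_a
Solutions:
 h(a) = C1 + C2*erf(sqrt(3)*a/2)


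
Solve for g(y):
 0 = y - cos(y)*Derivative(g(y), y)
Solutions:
 g(y) = C1 + Integral(y/cos(y), y)


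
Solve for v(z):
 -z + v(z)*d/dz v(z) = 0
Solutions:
 v(z) = -sqrt(C1 + z^2)
 v(z) = sqrt(C1 + z^2)


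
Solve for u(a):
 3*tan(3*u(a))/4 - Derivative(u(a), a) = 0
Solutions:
 u(a) = -asin(C1*exp(9*a/4))/3 + pi/3
 u(a) = asin(C1*exp(9*a/4))/3


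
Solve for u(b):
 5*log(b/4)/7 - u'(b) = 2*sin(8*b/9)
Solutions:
 u(b) = C1 + 5*b*log(b)/7 - 10*b*log(2)/7 - 5*b/7 + 9*cos(8*b/9)/4


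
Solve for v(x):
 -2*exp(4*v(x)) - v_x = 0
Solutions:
 v(x) = log(-I*(1/(C1 + 8*x))^(1/4))
 v(x) = log(I*(1/(C1 + 8*x))^(1/4))
 v(x) = log(-(1/(C1 + 8*x))^(1/4))
 v(x) = log(1/(C1 + 8*x))/4


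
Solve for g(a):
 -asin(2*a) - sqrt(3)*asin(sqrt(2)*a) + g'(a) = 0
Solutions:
 g(a) = C1 + a*asin(2*a) + sqrt(1 - 4*a^2)/2 + sqrt(3)*(a*asin(sqrt(2)*a) + sqrt(2)*sqrt(1 - 2*a^2)/2)


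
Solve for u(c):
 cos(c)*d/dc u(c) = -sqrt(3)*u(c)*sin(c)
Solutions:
 u(c) = C1*cos(c)^(sqrt(3))


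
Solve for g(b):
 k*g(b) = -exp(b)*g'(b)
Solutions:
 g(b) = C1*exp(k*exp(-b))


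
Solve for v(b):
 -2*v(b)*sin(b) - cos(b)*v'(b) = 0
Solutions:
 v(b) = C1*cos(b)^2


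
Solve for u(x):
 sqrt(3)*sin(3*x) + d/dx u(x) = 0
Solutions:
 u(x) = C1 + sqrt(3)*cos(3*x)/3


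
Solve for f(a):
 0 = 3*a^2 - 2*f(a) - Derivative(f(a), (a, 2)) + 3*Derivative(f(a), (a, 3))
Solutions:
 f(a) = C3*exp(a) + 3*a^2/2 + (C1*sin(sqrt(5)*a/3) + C2*cos(sqrt(5)*a/3))*exp(-a/3) - 3/2


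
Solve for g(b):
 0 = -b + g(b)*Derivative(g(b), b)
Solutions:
 g(b) = -sqrt(C1 + b^2)
 g(b) = sqrt(C1 + b^2)


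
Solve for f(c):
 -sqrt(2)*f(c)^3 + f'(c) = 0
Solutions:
 f(c) = -sqrt(2)*sqrt(-1/(C1 + sqrt(2)*c))/2
 f(c) = sqrt(2)*sqrt(-1/(C1 + sqrt(2)*c))/2


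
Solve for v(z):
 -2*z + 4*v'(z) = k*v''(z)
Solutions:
 v(z) = C1 + C2*exp(4*z/k) + k*z/8 + z^2/4


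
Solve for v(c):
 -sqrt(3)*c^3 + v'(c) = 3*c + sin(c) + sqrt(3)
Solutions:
 v(c) = C1 + sqrt(3)*c^4/4 + 3*c^2/2 + sqrt(3)*c - cos(c)


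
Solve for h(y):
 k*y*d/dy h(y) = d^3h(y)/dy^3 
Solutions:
 h(y) = C1 + Integral(C2*airyai(k^(1/3)*y) + C3*airybi(k^(1/3)*y), y)


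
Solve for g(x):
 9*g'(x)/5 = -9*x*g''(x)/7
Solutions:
 g(x) = C1 + C2/x^(2/5)


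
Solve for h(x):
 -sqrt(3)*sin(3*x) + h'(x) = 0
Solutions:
 h(x) = C1 - sqrt(3)*cos(3*x)/3


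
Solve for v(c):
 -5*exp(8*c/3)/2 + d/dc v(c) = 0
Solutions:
 v(c) = C1 + 15*exp(8*c/3)/16


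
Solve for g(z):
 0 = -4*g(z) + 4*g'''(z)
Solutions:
 g(z) = C3*exp(z) + (C1*sin(sqrt(3)*z/2) + C2*cos(sqrt(3)*z/2))*exp(-z/2)


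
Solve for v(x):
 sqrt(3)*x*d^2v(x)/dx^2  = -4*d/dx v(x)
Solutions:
 v(x) = C1 + C2*x^(1 - 4*sqrt(3)/3)


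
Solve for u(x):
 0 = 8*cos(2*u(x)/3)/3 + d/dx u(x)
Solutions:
 8*x/3 - 3*log(sin(2*u(x)/3) - 1)/4 + 3*log(sin(2*u(x)/3) + 1)/4 = C1


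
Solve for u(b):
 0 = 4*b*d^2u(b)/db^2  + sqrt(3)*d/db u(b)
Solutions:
 u(b) = C1 + C2*b^(1 - sqrt(3)/4)


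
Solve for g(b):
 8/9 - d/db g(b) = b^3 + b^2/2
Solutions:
 g(b) = C1 - b^4/4 - b^3/6 + 8*b/9


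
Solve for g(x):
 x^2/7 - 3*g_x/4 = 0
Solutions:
 g(x) = C1 + 4*x^3/63


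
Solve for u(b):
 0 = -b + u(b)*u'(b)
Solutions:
 u(b) = -sqrt(C1 + b^2)
 u(b) = sqrt(C1 + b^2)


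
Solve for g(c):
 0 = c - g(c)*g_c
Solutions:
 g(c) = -sqrt(C1 + c^2)
 g(c) = sqrt(C1 + c^2)


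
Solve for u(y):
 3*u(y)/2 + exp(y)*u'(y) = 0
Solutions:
 u(y) = C1*exp(3*exp(-y)/2)


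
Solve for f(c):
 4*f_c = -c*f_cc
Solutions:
 f(c) = C1 + C2/c^3


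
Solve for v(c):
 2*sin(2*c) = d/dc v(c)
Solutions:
 v(c) = C1 - cos(2*c)


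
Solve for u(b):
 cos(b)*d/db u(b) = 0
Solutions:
 u(b) = C1


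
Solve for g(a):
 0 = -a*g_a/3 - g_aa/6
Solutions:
 g(a) = C1 + C2*erf(a)


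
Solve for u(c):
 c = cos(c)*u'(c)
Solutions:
 u(c) = C1 + Integral(c/cos(c), c)


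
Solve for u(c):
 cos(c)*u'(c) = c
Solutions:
 u(c) = C1 + Integral(c/cos(c), c)


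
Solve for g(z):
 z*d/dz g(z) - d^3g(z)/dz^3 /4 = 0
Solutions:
 g(z) = C1 + Integral(C2*airyai(2^(2/3)*z) + C3*airybi(2^(2/3)*z), z)


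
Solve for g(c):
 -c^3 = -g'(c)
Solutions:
 g(c) = C1 + c^4/4


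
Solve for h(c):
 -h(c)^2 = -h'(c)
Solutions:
 h(c) = -1/(C1 + c)


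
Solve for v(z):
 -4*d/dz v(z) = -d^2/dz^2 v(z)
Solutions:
 v(z) = C1 + C2*exp(4*z)


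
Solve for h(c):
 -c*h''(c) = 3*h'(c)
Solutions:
 h(c) = C1 + C2/c^2


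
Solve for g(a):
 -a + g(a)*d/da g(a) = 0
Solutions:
 g(a) = -sqrt(C1 + a^2)
 g(a) = sqrt(C1 + a^2)


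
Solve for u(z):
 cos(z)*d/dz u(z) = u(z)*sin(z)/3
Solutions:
 u(z) = C1/cos(z)^(1/3)


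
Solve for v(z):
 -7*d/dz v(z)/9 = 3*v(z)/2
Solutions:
 v(z) = C1*exp(-27*z/14)


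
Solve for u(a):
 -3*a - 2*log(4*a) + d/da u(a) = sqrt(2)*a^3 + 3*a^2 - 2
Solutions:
 u(a) = C1 + sqrt(2)*a^4/4 + a^3 + 3*a^2/2 + 2*a*log(a) - 4*a + a*log(16)


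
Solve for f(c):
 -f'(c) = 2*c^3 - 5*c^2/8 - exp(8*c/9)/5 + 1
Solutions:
 f(c) = C1 - c^4/2 + 5*c^3/24 - c + 9*exp(8*c/9)/40


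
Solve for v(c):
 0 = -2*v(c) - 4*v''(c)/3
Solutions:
 v(c) = C1*sin(sqrt(6)*c/2) + C2*cos(sqrt(6)*c/2)


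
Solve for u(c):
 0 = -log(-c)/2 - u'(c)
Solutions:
 u(c) = C1 - c*log(-c)/2 + c/2


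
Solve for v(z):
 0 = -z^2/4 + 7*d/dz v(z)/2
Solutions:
 v(z) = C1 + z^3/42


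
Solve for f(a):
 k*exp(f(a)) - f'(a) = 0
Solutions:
 f(a) = log(-1/(C1 + a*k))


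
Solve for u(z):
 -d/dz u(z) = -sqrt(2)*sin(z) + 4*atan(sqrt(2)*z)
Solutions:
 u(z) = C1 - 4*z*atan(sqrt(2)*z) + sqrt(2)*log(2*z^2 + 1) - sqrt(2)*cos(z)


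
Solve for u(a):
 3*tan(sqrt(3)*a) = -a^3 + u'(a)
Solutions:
 u(a) = C1 + a^4/4 - sqrt(3)*log(cos(sqrt(3)*a))


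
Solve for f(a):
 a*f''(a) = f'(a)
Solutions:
 f(a) = C1 + C2*a^2


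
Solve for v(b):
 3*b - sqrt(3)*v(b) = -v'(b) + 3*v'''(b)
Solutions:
 v(b) = C1*exp(2^(1/3)*3^(1/6)*b*(6/(sqrt(717) + 27)^(1/3) + 2^(1/3)*3^(2/3)*(sqrt(717) + 27)^(1/3))/36)*sin(b*(-12^(1/3)*(sqrt(717) + 27)^(1/3) + 2*18^(1/3)/(sqrt(717) + 27)^(1/3))/12) + C2*exp(2^(1/3)*3^(1/6)*b*(6/(sqrt(717) + 27)^(1/3) + 2^(1/3)*3^(2/3)*(sqrt(717) + 27)^(1/3))/36)*cos(b*(-12^(1/3)*(sqrt(717) + 27)^(1/3) + 2*18^(1/3)/(sqrt(717) + 27)^(1/3))/12) + C3*exp(-2^(1/3)*3^(1/6)*b*(6/(sqrt(717) + 27)^(1/3) + 2^(1/3)*3^(2/3)*(sqrt(717) + 27)^(1/3))/18) + sqrt(3)*b + 1


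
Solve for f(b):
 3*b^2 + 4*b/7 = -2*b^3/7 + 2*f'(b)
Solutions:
 f(b) = C1 + b^4/28 + b^3/2 + b^2/7


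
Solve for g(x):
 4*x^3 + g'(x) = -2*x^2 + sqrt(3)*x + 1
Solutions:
 g(x) = C1 - x^4 - 2*x^3/3 + sqrt(3)*x^2/2 + x


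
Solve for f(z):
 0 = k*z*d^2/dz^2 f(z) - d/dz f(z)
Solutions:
 f(z) = C1 + z^(((re(k) + 1)*re(k) + im(k)^2)/(re(k)^2 + im(k)^2))*(C2*sin(log(z)*Abs(im(k))/(re(k)^2 + im(k)^2)) + C3*cos(log(z)*im(k)/(re(k)^2 + im(k)^2)))


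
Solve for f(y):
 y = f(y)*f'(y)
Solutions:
 f(y) = -sqrt(C1 + y^2)
 f(y) = sqrt(C1 + y^2)


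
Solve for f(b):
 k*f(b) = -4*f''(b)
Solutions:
 f(b) = C1*exp(-b*sqrt(-k)/2) + C2*exp(b*sqrt(-k)/2)


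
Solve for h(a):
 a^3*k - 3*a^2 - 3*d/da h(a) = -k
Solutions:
 h(a) = C1 + a^4*k/12 - a^3/3 + a*k/3


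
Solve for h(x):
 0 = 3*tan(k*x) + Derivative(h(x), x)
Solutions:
 h(x) = C1 - 3*Piecewise((-log(cos(k*x))/k, Ne(k, 0)), (0, True))


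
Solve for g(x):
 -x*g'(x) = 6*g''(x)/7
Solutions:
 g(x) = C1 + C2*erf(sqrt(21)*x/6)


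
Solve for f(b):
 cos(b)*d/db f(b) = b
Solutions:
 f(b) = C1 + Integral(b/cos(b), b)


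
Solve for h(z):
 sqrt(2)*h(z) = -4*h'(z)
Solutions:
 h(z) = C1*exp(-sqrt(2)*z/4)


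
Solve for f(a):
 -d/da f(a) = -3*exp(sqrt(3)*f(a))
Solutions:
 f(a) = sqrt(3)*(2*log(-1/(C1 + 3*a)) - log(3))/6


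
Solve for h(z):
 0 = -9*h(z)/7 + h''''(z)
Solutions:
 h(z) = C1*exp(-sqrt(3)*7^(3/4)*z/7) + C2*exp(sqrt(3)*7^(3/4)*z/7) + C3*sin(sqrt(3)*7^(3/4)*z/7) + C4*cos(sqrt(3)*7^(3/4)*z/7)


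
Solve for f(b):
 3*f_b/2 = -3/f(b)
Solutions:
 f(b) = -sqrt(C1 - 4*b)
 f(b) = sqrt(C1 - 4*b)


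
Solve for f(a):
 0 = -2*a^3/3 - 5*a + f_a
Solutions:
 f(a) = C1 + a^4/6 + 5*a^2/2


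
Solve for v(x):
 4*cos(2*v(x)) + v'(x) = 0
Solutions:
 v(x) = -asin((C1 + exp(16*x))/(C1 - exp(16*x)))/2 + pi/2
 v(x) = asin((C1 + exp(16*x))/(C1 - exp(16*x)))/2


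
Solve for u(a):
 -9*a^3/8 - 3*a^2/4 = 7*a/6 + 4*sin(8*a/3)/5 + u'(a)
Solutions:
 u(a) = C1 - 9*a^4/32 - a^3/4 - 7*a^2/12 + 3*cos(8*a/3)/10


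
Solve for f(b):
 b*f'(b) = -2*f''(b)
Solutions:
 f(b) = C1 + C2*erf(b/2)


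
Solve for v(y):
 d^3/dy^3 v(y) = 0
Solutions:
 v(y) = C1 + C2*y + C3*y^2


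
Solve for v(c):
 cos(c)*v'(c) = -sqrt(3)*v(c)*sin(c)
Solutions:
 v(c) = C1*cos(c)^(sqrt(3))


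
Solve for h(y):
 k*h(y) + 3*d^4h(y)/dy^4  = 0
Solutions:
 h(y) = C1*exp(-3^(3/4)*y*(-k)^(1/4)/3) + C2*exp(3^(3/4)*y*(-k)^(1/4)/3) + C3*exp(-3^(3/4)*I*y*(-k)^(1/4)/3) + C4*exp(3^(3/4)*I*y*(-k)^(1/4)/3)


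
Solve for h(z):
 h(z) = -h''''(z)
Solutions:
 h(z) = (C1*sin(sqrt(2)*z/2) + C2*cos(sqrt(2)*z/2))*exp(-sqrt(2)*z/2) + (C3*sin(sqrt(2)*z/2) + C4*cos(sqrt(2)*z/2))*exp(sqrt(2)*z/2)


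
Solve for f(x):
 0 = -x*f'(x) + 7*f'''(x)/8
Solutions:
 f(x) = C1 + Integral(C2*airyai(2*7^(2/3)*x/7) + C3*airybi(2*7^(2/3)*x/7), x)


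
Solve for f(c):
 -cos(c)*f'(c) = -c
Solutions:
 f(c) = C1 + Integral(c/cos(c), c)


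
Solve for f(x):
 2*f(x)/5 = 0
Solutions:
 f(x) = 0


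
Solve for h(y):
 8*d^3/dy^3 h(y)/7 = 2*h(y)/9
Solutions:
 h(y) = C3*exp(42^(1/3)*y/6) + (C1*sin(14^(1/3)*3^(5/6)*y/12) + C2*cos(14^(1/3)*3^(5/6)*y/12))*exp(-42^(1/3)*y/12)


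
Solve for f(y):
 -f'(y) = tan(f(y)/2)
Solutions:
 f(y) = -2*asin(C1*exp(-y/2)) + 2*pi
 f(y) = 2*asin(C1*exp(-y/2))


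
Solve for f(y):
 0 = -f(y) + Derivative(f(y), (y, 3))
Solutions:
 f(y) = C3*exp(y) + (C1*sin(sqrt(3)*y/2) + C2*cos(sqrt(3)*y/2))*exp(-y/2)


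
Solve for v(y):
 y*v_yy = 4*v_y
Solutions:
 v(y) = C1 + C2*y^5


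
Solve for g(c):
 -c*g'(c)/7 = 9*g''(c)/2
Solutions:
 g(c) = C1 + C2*erf(sqrt(7)*c/21)


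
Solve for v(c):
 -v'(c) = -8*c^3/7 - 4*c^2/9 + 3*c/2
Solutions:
 v(c) = C1 + 2*c^4/7 + 4*c^3/27 - 3*c^2/4


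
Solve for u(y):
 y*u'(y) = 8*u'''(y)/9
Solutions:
 u(y) = C1 + Integral(C2*airyai(3^(2/3)*y/2) + C3*airybi(3^(2/3)*y/2), y)


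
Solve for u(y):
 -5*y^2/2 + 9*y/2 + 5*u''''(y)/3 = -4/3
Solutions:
 u(y) = C1 + C2*y + C3*y^2 + C4*y^3 + y^6/240 - 9*y^5/400 - y^4/30


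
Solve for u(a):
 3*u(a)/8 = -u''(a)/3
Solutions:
 u(a) = C1*sin(3*sqrt(2)*a/4) + C2*cos(3*sqrt(2)*a/4)


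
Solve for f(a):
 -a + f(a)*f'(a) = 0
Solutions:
 f(a) = -sqrt(C1 + a^2)
 f(a) = sqrt(C1 + a^2)


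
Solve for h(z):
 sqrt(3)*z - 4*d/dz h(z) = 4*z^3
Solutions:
 h(z) = C1 - z^4/4 + sqrt(3)*z^2/8


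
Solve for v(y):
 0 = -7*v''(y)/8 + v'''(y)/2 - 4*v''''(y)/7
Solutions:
 v(y) = C1 + C2*y + (C3*sin(7*sqrt(7)*y/16) + C4*cos(7*sqrt(7)*y/16))*exp(7*y/16)


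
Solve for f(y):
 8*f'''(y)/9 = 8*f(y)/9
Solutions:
 f(y) = C3*exp(y) + (C1*sin(sqrt(3)*y/2) + C2*cos(sqrt(3)*y/2))*exp(-y/2)


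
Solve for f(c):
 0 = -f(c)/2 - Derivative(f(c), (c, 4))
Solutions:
 f(c) = (C1*sin(2^(1/4)*c/2) + C2*cos(2^(1/4)*c/2))*exp(-2^(1/4)*c/2) + (C3*sin(2^(1/4)*c/2) + C4*cos(2^(1/4)*c/2))*exp(2^(1/4)*c/2)


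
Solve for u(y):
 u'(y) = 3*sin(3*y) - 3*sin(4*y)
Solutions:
 u(y) = C1 - cos(3*y) + 3*cos(4*y)/4


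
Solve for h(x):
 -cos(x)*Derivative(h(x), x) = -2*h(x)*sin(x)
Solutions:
 h(x) = C1/cos(x)^2


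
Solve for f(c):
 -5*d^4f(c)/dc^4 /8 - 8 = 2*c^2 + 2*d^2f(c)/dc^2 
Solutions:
 f(c) = C1 + C2*c + C3*sin(4*sqrt(5)*c/5) + C4*cos(4*sqrt(5)*c/5) - c^4/12 - 27*c^2/16


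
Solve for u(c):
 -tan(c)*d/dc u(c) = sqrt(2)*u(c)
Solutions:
 u(c) = C1/sin(c)^(sqrt(2))


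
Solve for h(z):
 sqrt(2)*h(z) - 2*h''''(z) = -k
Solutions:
 h(z) = C1*exp(-2^(7/8)*z/2) + C2*exp(2^(7/8)*z/2) + C3*sin(2^(7/8)*z/2) + C4*cos(2^(7/8)*z/2) - sqrt(2)*k/2


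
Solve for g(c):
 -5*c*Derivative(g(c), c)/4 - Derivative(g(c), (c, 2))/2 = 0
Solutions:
 g(c) = C1 + C2*erf(sqrt(5)*c/2)


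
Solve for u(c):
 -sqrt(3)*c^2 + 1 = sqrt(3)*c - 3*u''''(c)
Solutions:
 u(c) = C1 + C2*c + C3*c^2 + C4*c^3 + sqrt(3)*c^6/1080 + sqrt(3)*c^5/360 - c^4/72


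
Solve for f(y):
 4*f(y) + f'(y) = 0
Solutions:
 f(y) = C1*exp(-4*y)


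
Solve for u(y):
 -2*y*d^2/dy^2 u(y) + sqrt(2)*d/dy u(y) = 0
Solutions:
 u(y) = C1 + C2*y^(sqrt(2)/2 + 1)


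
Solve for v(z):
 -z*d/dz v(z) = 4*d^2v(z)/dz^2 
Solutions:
 v(z) = C1 + C2*erf(sqrt(2)*z/4)


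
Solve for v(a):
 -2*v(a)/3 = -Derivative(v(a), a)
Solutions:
 v(a) = C1*exp(2*a/3)


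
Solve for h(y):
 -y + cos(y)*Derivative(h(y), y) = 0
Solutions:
 h(y) = C1 + Integral(y/cos(y), y)


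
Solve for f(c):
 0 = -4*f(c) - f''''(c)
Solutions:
 f(c) = (C1*sin(c) + C2*cos(c))*exp(-c) + (C3*sin(c) + C4*cos(c))*exp(c)


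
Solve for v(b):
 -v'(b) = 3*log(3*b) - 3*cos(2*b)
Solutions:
 v(b) = C1 - 3*b*log(b) - 3*b*log(3) + 3*b + 3*sin(2*b)/2


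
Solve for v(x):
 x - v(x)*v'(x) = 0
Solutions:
 v(x) = -sqrt(C1 + x^2)
 v(x) = sqrt(C1 + x^2)


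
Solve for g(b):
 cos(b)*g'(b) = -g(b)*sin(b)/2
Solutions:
 g(b) = C1*sqrt(cos(b))


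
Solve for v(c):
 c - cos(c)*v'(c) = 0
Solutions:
 v(c) = C1 + Integral(c/cos(c), c)


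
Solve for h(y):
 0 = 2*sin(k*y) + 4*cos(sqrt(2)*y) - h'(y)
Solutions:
 h(y) = C1 + 2*sqrt(2)*sin(sqrt(2)*y) - 2*cos(k*y)/k


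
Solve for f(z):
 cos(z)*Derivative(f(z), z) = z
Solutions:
 f(z) = C1 + Integral(z/cos(z), z)


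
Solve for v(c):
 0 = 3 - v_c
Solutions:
 v(c) = C1 + 3*c


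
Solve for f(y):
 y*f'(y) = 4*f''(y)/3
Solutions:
 f(y) = C1 + C2*erfi(sqrt(6)*y/4)


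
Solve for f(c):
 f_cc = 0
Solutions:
 f(c) = C1 + C2*c


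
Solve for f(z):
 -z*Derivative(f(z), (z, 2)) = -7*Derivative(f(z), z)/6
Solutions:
 f(z) = C1 + C2*z^(13/6)


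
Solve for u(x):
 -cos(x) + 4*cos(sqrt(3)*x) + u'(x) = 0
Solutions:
 u(x) = C1 + sin(x) - 4*sqrt(3)*sin(sqrt(3)*x)/3


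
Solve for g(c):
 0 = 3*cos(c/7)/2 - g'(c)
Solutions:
 g(c) = C1 + 21*sin(c/7)/2


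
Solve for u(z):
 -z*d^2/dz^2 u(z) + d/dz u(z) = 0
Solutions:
 u(z) = C1 + C2*z^2


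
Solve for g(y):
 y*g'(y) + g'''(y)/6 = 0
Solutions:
 g(y) = C1 + Integral(C2*airyai(-6^(1/3)*y) + C3*airybi(-6^(1/3)*y), y)


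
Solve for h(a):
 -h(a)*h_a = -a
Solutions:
 h(a) = -sqrt(C1 + a^2)
 h(a) = sqrt(C1 + a^2)


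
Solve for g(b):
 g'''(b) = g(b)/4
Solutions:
 g(b) = C3*exp(2^(1/3)*b/2) + (C1*sin(2^(1/3)*sqrt(3)*b/4) + C2*cos(2^(1/3)*sqrt(3)*b/4))*exp(-2^(1/3)*b/4)


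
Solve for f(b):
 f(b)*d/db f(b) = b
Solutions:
 f(b) = -sqrt(C1 + b^2)
 f(b) = sqrt(C1 + b^2)


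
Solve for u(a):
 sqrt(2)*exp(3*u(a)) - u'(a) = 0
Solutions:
 u(a) = log(-1/(C1 + 3*sqrt(2)*a))/3
 u(a) = log((-1/(C1 + sqrt(2)*a))^(1/3)*(-3^(2/3) - 3*3^(1/6)*I)/6)
 u(a) = log((-1/(C1 + sqrt(2)*a))^(1/3)*(-3^(2/3) + 3*3^(1/6)*I)/6)


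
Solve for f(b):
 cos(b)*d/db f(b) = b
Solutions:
 f(b) = C1 + Integral(b/cos(b), b)


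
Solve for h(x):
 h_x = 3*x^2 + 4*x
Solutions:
 h(x) = C1 + x^3 + 2*x^2


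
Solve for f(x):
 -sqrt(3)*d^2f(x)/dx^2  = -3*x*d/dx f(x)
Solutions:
 f(x) = C1 + C2*erfi(sqrt(2)*3^(1/4)*x/2)


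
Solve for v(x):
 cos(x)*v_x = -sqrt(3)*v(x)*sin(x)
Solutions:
 v(x) = C1*cos(x)^(sqrt(3))


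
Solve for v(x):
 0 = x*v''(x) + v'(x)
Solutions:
 v(x) = C1 + C2*log(x)


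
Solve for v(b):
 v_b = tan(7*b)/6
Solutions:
 v(b) = C1 - log(cos(7*b))/42


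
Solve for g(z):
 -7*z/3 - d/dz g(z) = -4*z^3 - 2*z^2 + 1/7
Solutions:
 g(z) = C1 + z^4 + 2*z^3/3 - 7*z^2/6 - z/7


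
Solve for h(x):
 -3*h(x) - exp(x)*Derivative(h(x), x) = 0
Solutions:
 h(x) = C1*exp(3*exp(-x))


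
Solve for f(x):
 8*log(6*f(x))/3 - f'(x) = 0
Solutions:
 -3*Integral(1/(log(_y) + log(6)), (_y, f(x)))/8 = C1 - x


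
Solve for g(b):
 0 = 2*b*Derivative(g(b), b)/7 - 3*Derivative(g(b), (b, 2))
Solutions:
 g(b) = C1 + C2*erfi(sqrt(21)*b/21)


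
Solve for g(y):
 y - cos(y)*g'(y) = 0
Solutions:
 g(y) = C1 + Integral(y/cos(y), y)


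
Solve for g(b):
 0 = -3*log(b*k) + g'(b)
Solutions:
 g(b) = C1 + 3*b*log(b*k) - 3*b


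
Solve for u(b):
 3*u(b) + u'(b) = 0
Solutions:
 u(b) = C1*exp(-3*b)


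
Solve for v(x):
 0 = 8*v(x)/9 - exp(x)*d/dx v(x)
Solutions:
 v(x) = C1*exp(-8*exp(-x)/9)


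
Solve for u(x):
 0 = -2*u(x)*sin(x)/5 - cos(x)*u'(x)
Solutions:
 u(x) = C1*cos(x)^(2/5)


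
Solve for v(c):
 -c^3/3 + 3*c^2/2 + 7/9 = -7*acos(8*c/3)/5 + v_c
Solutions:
 v(c) = C1 - c^4/12 + c^3/2 + 7*c*acos(8*c/3)/5 + 7*c/9 - 7*sqrt(9 - 64*c^2)/40


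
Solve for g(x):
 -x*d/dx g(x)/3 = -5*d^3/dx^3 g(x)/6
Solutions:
 g(x) = C1 + Integral(C2*airyai(2^(1/3)*5^(2/3)*x/5) + C3*airybi(2^(1/3)*5^(2/3)*x/5), x)


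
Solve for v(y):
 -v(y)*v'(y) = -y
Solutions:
 v(y) = -sqrt(C1 + y^2)
 v(y) = sqrt(C1 + y^2)


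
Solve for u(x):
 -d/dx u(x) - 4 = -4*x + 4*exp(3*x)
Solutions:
 u(x) = C1 + 2*x^2 - 4*x - 4*exp(3*x)/3


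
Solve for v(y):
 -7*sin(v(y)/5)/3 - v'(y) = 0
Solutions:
 7*y/3 + 5*log(cos(v(y)/5) - 1)/2 - 5*log(cos(v(y)/5) + 1)/2 = C1


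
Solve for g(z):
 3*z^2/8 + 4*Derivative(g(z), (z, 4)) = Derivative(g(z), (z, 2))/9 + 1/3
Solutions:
 g(z) = C1 + C2*z + C3*exp(-z/6) + C4*exp(z/6) + 9*z^4/32 + 120*z^2


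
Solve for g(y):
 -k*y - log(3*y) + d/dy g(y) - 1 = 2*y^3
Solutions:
 g(y) = C1 + k*y^2/2 + y^4/2 + y*log(y) + y*log(3)


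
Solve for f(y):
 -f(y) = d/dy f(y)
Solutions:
 f(y) = C1*exp(-y)


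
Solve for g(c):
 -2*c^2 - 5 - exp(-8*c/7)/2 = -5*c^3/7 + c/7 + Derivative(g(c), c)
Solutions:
 g(c) = C1 + 5*c^4/28 - 2*c^3/3 - c^2/14 - 5*c + 7*exp(-8*c/7)/16


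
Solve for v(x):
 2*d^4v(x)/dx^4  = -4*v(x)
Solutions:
 v(x) = (C1*sin(2^(3/4)*x/2) + C2*cos(2^(3/4)*x/2))*exp(-2^(3/4)*x/2) + (C3*sin(2^(3/4)*x/2) + C4*cos(2^(3/4)*x/2))*exp(2^(3/4)*x/2)


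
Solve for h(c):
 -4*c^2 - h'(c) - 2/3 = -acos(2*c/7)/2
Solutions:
 h(c) = C1 - 4*c^3/3 + c*acos(2*c/7)/2 - 2*c/3 - sqrt(49 - 4*c^2)/4


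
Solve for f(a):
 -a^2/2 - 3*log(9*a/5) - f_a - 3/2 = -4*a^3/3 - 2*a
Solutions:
 f(a) = C1 + a^4/3 - a^3/6 + a^2 - 3*a*log(a) + a*log(125/729) + 3*a/2


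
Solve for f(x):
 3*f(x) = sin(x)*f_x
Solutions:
 f(x) = C1*(cos(x) - 1)^(3/2)/(cos(x) + 1)^(3/2)


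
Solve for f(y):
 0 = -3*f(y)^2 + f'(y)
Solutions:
 f(y) = -1/(C1 + 3*y)


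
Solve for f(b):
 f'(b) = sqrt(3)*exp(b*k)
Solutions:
 f(b) = C1 + sqrt(3)*exp(b*k)/k


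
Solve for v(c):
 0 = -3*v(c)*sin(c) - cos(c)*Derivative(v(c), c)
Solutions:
 v(c) = C1*cos(c)^3


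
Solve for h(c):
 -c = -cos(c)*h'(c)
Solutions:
 h(c) = C1 + Integral(c/cos(c), c)


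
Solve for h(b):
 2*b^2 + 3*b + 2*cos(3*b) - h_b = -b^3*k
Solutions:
 h(b) = C1 + b^4*k/4 + 2*b^3/3 + 3*b^2/2 + 2*sin(3*b)/3


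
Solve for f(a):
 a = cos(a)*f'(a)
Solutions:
 f(a) = C1 + Integral(a/cos(a), a)


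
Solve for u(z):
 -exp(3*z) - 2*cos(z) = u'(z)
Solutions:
 u(z) = C1 - exp(3*z)/3 - 2*sin(z)


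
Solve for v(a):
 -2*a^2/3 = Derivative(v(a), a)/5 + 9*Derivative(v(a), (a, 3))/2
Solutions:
 v(a) = C1 + C2*sin(sqrt(10)*a/15) + C3*cos(sqrt(10)*a/15) - 10*a^3/9 + 150*a


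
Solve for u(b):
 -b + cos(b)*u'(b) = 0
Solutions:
 u(b) = C1 + Integral(b/cos(b), b)


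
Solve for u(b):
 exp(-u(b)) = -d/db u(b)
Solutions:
 u(b) = log(C1 - b)


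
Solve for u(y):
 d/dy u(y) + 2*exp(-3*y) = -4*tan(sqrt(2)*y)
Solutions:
 u(y) = C1 - sqrt(2)*log(tan(sqrt(2)*y)^2 + 1) + 2*exp(-3*y)/3


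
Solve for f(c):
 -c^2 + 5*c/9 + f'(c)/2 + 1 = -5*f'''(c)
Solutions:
 f(c) = C1 + C2*sin(sqrt(10)*c/10) + C3*cos(sqrt(10)*c/10) + 2*c^3/3 - 5*c^2/9 - 42*c


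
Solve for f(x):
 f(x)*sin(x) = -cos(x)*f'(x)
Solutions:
 f(x) = C1*cos(x)


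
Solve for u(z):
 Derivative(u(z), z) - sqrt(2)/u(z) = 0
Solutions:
 u(z) = -sqrt(C1 + 2*sqrt(2)*z)
 u(z) = sqrt(C1 + 2*sqrt(2)*z)


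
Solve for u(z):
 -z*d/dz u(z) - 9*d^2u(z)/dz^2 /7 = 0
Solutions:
 u(z) = C1 + C2*erf(sqrt(14)*z/6)
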